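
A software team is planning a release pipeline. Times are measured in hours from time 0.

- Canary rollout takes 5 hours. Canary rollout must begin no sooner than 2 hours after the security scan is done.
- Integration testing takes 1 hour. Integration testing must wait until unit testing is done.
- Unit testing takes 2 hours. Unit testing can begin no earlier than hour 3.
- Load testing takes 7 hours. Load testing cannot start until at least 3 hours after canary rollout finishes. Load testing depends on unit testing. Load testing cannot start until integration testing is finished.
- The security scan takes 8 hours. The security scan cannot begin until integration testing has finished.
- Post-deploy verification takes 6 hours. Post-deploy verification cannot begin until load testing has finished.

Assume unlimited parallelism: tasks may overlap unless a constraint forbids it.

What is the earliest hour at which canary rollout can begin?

After its own release at hour 3, unit testing can start at hour 3 and finishes at hour 5.
Integration testing cannot begin until unit testing (finishes hour 5). It runs from hour 5 to 5 + 1 = hour 6.
After integration testing (finishes hour 6), the security scan can start at hour 6 and finishes at hour 14.
Canary rollout waits on the security scan (finishes hour 14, plus 2-hour gap → hour 16), so the earliest it can start is hour 16.

16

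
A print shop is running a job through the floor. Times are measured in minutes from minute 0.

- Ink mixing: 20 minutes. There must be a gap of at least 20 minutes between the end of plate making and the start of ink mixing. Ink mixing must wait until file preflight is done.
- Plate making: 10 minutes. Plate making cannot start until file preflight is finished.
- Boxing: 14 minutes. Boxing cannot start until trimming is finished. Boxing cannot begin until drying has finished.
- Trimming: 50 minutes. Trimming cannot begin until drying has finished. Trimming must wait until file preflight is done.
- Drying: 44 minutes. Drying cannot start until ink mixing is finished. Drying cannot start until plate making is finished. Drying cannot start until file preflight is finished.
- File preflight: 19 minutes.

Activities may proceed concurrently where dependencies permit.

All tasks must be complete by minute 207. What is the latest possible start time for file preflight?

30

Boxing must finish by minute 207; it takes 14 minutes, so it must start by 207 − 14 = minute 193.
Since boxing (must start by minute 193) depends on it, trimming must finish by minute 193. Backing off its 50-minute duration gives a latest start of minute 143.
Drying has several dependents: trimming (must start by minute 143); boxing (must start by minute 193). The earliest of those limits is minute 143, so drying must start by 143 − 44 = minute 99.
Ink mixing has to be done before drying (must start by minute 99). That means finishing by minute 99, i.e. starting by 99 − 20 = minute 79.
For plate making: ink mixing (must start by minute 79, minus 20-minute gap → minute 59); drying (must start by minute 99). The most restrictive is minute 59; with a 10-minute duration, plate making must start by minute 49.
File preflight must finish in time for plate making (must start by minute 49); ink mixing (must start by minute 79); drying (must start by minute 99); trimming (must start by minute 143). The tightest is minute 49, so file preflight must start by 49 − 19 = minute 30.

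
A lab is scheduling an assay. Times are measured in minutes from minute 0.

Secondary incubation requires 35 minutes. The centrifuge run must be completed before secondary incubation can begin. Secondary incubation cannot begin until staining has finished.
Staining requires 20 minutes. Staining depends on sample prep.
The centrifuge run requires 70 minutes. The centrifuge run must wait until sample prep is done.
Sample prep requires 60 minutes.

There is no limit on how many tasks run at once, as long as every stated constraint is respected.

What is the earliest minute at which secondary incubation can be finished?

Sample prep can start immediately at minute 0; it finishes at minute 60.
After sample prep (finishes minute 60), staining can start at minute 60 and finishes at minute 80.
After sample prep (finishes minute 60), the centrifuge run can start at minute 60 and finishes at minute 130.
Secondary incubation has to wait for the centrifuge run (finishes minute 130); staining (finishes minute 80). The latest of these is minute 130, so secondary incubation runs minute 130 to 130 + 35 = minute 165.

165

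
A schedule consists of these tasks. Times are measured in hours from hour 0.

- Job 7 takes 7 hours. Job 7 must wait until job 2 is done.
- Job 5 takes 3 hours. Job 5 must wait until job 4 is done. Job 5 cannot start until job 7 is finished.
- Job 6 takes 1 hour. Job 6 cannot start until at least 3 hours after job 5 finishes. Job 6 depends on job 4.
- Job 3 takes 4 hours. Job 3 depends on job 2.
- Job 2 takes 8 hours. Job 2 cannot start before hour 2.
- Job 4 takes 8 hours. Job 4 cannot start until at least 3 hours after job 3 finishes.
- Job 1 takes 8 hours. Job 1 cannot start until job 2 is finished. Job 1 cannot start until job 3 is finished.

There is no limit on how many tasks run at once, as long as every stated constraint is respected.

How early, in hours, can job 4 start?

Job 2 waits on its own release at hour 2, so it starts at hour 2 and finishes at 2 + 8 = hour 10.
After job 2 (finishes hour 10), job 3 can start at hour 10 and finishes at hour 14.
Job 4 waits on job 3 (finishes hour 14, plus 3-hour gap → hour 17), so the earliest it can start is hour 17.

17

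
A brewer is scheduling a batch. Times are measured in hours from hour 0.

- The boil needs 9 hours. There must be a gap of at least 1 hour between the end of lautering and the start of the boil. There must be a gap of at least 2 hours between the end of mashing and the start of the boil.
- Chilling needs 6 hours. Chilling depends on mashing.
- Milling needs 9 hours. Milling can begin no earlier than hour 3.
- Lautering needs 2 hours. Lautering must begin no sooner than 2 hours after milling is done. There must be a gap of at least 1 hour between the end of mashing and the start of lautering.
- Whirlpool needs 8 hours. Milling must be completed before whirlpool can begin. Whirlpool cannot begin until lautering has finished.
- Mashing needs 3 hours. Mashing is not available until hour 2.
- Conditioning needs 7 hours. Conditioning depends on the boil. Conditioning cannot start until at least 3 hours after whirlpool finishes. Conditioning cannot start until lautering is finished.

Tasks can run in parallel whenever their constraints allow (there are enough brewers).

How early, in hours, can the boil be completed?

26

Mashing cannot begin until its own release at hour 2. It runs from hour 2 to 2 + 3 = hour 5.
After its own release at hour 3, milling can start at hour 3 and finishes at hour 12.
For lautering: milling (finishes hour 12, plus 2-hour gap → hour 14); mashing (finishes hour 5, plus 1-hour gap → hour 6). Taking the maximum gives a start of hour 14, and it finishes at 14 + 2 = hour 16.
The boil cannot start until lautering (finishes hour 16, plus 1-hour gap → hour 17); mashing (finishes hour 5, plus 2-hour gap → hour 7). The controlling bound is hour 17, so the boil finishes at 17 + 9 = hour 26.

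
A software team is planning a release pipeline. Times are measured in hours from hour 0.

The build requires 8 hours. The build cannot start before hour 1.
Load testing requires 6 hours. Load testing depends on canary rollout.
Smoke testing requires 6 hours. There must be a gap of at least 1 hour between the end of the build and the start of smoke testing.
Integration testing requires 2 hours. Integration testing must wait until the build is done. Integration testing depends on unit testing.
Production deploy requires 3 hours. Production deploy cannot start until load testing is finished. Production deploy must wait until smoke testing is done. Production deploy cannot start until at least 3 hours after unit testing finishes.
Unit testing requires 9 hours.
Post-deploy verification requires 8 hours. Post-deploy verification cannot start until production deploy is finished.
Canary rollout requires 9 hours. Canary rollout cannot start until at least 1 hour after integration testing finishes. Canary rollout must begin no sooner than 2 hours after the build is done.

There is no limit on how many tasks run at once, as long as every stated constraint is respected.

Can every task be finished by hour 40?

Yes

Unit testing can start immediately at hour 0; it finishes at hour 9.
The build cannot begin until its own release at hour 1. It runs from hour 1 to 1 + 8 = hour 9.
Smoke testing waits on the build (finishes hour 9, plus 1-hour gap → hour 10), so it starts at hour 10 and finishes at 10 + 6 = hour 16.
For integration testing: the build (finishes hour 9); unit testing (finishes hour 9). Taking the maximum gives a start of hour 9, and it finishes at 9 + 2 = hour 11.
For canary rollout: integration testing (finishes hour 11, plus 1-hour gap → hour 12); the build (finishes hour 9, plus 2-hour gap → hour 11). Taking the maximum gives a start of hour 12, and it finishes at 12 + 9 = hour 21.
Load testing cannot begin until canary rollout (finishes hour 21). It runs from hour 21 to 21 + 6 = hour 27.
Production deploy cannot start until load testing (finishes hour 27); smoke testing (finishes hour 16); unit testing (finishes hour 9, plus 3-hour gap → hour 12). The controlling bound is hour 27, so production deploy finishes at 27 + 3 = hour 30.
Post-deploy verification cannot begin until production deploy (finishes hour 30). It runs from hour 30 to 30 + 8 = hour 38.
Every task is finished by hour 38, which is no later than the deadline of 40, so the schedule is feasible.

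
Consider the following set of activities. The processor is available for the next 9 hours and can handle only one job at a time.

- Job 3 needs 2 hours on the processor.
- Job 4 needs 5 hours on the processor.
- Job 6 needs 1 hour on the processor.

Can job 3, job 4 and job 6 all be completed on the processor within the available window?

Yes

Running back to back, the jobs need 2 + 5 + 1 = 8 hours on the processor.
Since 8 ≤ 9, they fit within the window.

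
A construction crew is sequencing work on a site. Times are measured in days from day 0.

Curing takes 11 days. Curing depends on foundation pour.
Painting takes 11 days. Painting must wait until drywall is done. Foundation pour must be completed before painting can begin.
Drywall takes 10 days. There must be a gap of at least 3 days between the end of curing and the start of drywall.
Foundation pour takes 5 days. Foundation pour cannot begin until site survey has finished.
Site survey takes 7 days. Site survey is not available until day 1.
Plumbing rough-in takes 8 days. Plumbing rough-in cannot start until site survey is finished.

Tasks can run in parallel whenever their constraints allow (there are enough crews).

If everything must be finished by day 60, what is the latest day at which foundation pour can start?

Painting must finish by day 60; it takes 11 days, so it must start by 60 − 11 = day 49.
Drywall feeds into painting (must start by day 49); so drywall must finish by day 49 and therefore start by day 39.
Since drywall (must start by day 39, minus 3-day gap → day 36) depends on it, curing must finish by day 36. Backing off its 11-day duration gives a latest start of day 25.
Foundation pour feeds curing (must start by day 25); painting (must start by day 49). Taking the minimum, foundation pour must finish by day 25 and start by 25 − 5 = day 20.

20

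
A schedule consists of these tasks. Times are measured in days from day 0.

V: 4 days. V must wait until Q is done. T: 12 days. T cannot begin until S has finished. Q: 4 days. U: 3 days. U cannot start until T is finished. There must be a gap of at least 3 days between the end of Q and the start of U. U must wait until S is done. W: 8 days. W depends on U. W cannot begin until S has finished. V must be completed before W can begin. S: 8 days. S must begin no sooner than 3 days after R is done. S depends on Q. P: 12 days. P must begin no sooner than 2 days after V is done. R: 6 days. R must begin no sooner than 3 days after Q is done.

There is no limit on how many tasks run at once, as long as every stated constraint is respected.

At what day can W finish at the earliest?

47

Q has no prerequisites, so it starts at day 0 and finishes at day 4.
After Q (finishes day 4), V can start at day 4 and finishes at day 8.
R waits on Q (finishes day 4, plus 3-day gap → day 7), so it starts at day 7 and finishes at 7 + 6 = day 13.
For S: R (finishes day 13, plus 3-day gap → day 16); Q (finishes day 4). Taking the maximum gives a start of day 16, and it finishes at 16 + 8 = day 24.
T cannot begin until S (finishes day 24). It runs from day 24 to 24 + 12 = day 36.
For U: T (finishes day 36); Q (finishes day 4, plus 3-day gap → day 7); S (finishes day 24). Taking the maximum gives a start of day 36, and it finishes at 36 + 3 = day 39.
For W: U (finishes day 39); S (finishes day 24); V (finishes day 8). Taking the maximum gives a start of day 39, and it finishes at 39 + 8 = day 47.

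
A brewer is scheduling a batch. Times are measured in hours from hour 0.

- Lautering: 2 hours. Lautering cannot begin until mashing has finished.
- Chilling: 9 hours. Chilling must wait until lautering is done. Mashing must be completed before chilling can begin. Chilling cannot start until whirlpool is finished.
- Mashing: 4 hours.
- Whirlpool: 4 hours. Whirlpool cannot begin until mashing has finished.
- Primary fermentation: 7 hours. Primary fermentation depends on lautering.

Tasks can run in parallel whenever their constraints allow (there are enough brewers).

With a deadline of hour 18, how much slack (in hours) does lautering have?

Mashing has no prerequisites, so it starts at hour 0 and finishes at hour 4.
After mashing (finishes hour 4), lautering can start at hour 4 and finishes at hour 6.

Working backward from the deadline:
Chilling has no dependents, so it just needs to finish by hour 18. Starting by 18 − 9 = hour 9 achieves that.
Primary fermentation has no dependents, so it just needs to finish by hour 18. Starting by 18 − 7 = hour 11 achieves that.
For lautering: chilling (must start by hour 9); primary fermentation (must start by hour 11). The most restrictive is hour 9; with a 2-hour duration, lautering must start by hour 7.
So lautering can start as early as hour 4 and as late as hour 7, giving 7 − 4 = 3 hours of slack.

3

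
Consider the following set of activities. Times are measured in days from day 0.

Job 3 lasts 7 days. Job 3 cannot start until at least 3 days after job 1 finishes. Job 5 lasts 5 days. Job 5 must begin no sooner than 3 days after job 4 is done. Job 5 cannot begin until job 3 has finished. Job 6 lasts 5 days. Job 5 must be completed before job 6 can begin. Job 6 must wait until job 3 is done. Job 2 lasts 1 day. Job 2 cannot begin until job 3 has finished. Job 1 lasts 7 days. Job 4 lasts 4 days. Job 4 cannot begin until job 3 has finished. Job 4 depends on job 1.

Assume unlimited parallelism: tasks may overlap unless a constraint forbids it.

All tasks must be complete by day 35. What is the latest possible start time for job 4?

Job 6 must finish by day 35; it takes 5 days, so it must start by 35 − 5 = day 30.
Job 5 has to be done before job 6 (must start by day 30). That means finishing by day 30, i.e. starting by 30 − 5 = day 25.
Job 4 has to be done before job 5 (must start by day 25, minus 3-day gap → day 22). That means finishing by day 22, i.e. starting by 22 − 4 = day 18.

18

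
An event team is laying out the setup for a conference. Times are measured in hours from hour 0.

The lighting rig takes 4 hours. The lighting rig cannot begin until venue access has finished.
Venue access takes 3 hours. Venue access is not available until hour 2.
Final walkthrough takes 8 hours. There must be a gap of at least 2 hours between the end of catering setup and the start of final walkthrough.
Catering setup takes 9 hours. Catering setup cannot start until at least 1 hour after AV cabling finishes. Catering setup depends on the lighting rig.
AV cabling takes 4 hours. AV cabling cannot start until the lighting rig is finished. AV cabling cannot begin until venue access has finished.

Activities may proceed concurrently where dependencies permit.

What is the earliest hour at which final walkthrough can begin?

After its own release at hour 2, venue access can start at hour 2 and finishes at hour 5.
The lighting rig waits on venue access (finishes hour 5), so it starts at hour 5 and finishes at 5 + 4 = hour 9.
AV cabling cannot start until the lighting rig (finishes hour 9); venue access (finishes hour 5). The controlling bound is hour 9, so AV cabling finishes at 9 + 4 = hour 13.
For catering setup: AV cabling (finishes hour 13, plus 1-hour gap → hour 14); the lighting rig (finishes hour 9). Taking the maximum gives a start of hour 14, and it finishes at 14 + 9 = hour 23.
Final walkthrough waits on catering setup (finishes hour 23, plus 2-hour gap → hour 25), so the earliest it can start is hour 25.

25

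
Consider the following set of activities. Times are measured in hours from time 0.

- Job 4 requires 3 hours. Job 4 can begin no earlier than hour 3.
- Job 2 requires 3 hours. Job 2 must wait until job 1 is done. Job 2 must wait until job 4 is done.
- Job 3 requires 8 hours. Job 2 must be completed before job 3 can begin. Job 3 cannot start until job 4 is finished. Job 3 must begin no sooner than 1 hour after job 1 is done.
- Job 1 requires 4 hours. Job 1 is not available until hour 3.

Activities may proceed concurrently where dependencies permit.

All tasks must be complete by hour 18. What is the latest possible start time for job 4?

4

Job 3 has no dependents, so it just needs to finish by hour 18. Starting by 18 − 8 = hour 10 achieves that.
Job 2 must finish before job 3 (must start by hour 10). With a 3-hour duration, job 2 must start by 10 − 3 = hour 7.
Job 4 feeds job 2 (must start by hour 7); job 3 (must start by hour 10). Taking the minimum, job 4 must finish by hour 7 and start by 7 − 3 = hour 4.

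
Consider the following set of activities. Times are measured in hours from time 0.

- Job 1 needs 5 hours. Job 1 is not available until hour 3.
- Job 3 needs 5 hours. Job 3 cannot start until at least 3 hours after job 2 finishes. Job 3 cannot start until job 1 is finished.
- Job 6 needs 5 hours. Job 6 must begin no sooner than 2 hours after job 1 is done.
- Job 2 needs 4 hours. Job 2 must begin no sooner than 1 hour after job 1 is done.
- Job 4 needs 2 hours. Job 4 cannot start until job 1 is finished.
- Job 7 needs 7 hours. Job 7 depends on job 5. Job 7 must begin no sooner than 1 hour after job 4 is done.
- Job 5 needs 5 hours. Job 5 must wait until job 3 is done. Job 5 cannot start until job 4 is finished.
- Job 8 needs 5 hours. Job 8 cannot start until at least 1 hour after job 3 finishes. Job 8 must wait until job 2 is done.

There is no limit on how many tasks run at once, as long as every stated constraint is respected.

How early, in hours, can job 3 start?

Job 1 waits on its own release at hour 3, so it starts at hour 3 and finishes at 3 + 5 = hour 8.
After job 1 (finishes hour 8, plus 1-hour gap → hour 9), job 2 can start at hour 9 and finishes at hour 13.
Job 3 waits on job 2 (finishes hour 13, plus 3-hour gap → hour 16); job 1 (finishes hour 8). The latest of these is hour 16, which is the earliest job 3 can start.

16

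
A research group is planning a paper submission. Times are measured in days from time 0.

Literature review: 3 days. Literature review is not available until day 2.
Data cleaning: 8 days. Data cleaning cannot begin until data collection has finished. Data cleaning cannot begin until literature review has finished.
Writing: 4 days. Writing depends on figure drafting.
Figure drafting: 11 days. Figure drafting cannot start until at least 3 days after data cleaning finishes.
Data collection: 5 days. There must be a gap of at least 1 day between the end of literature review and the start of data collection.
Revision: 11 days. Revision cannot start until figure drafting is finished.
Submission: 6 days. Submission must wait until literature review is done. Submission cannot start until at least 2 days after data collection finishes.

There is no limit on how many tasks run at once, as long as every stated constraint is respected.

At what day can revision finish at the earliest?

After its own release at day 2, literature review can start at day 2 and finishes at day 5.
Data collection waits on literature review (finishes day 5, plus 1-day gap → day 6), so it starts at day 6 and finishes at 6 + 5 = day 11.
Data cleaning cannot start until data collection (finishes day 11); literature review (finishes day 5). The controlling bound is day 11, so data cleaning finishes at 11 + 8 = day 19.
Figure drafting waits on data cleaning (finishes day 19, plus 3-day gap → day 22), so it starts at day 22 and finishes at 22 + 11 = day 33.
Revision cannot begin until figure drafting (finishes day 33). It runs from day 33 to 33 + 11 = day 44.

44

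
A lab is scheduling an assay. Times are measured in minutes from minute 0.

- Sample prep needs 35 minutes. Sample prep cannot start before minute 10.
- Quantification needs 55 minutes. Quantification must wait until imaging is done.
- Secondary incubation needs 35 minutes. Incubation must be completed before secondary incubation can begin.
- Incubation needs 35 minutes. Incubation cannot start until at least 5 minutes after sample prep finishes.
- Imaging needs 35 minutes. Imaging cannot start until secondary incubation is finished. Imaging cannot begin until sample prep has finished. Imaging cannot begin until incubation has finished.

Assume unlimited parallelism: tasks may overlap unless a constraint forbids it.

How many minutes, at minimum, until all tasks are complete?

210

Sample prep waits on its own release at minute 10, so it starts at minute 10 and finishes at 10 + 35 = minute 45.
After sample prep (finishes minute 45, plus 5-minute gap → minute 50), incubation can start at minute 50 and finishes at minute 85.
Secondary incubation cannot begin until incubation (finishes minute 85). It runs from minute 85 to 85 + 35 = minute 120.
Imaging cannot start until secondary incubation (finishes minute 120); sample prep (finishes minute 45); incubation (finishes minute 85). The controlling bound is minute 120, so imaging finishes at 120 + 35 = minute 155.
Quantification cannot begin until imaging (finishes minute 155). It runs from minute 155 to 155 + 55 = minute 210.
All tasks are finished once the last one completes. Finish times: Sample prep at 45, Incubation at 85, Secondary incubation at 120, Imaging at 155, Quantification at 210. The latest is minute 210.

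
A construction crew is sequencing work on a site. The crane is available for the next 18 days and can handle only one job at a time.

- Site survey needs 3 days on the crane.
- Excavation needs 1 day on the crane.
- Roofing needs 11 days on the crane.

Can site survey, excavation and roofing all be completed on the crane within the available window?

Running back to back, the jobs need 3 + 1 + 11 = 15 days on the crane.
Since 15 ≤ 18, they fit within the window.

Yes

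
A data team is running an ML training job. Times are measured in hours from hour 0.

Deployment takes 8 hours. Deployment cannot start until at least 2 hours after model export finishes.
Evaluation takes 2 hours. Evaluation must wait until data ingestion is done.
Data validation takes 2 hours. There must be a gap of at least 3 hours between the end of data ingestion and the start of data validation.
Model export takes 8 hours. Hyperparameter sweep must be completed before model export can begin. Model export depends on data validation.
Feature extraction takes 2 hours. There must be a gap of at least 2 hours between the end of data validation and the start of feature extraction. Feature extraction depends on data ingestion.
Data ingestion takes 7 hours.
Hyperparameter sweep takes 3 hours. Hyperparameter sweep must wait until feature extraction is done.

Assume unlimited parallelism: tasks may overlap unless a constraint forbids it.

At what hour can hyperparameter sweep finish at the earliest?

19

Nothing blocks data ingestion, so it runs from hour 0 to hour 7.
After data ingestion (finishes hour 7, plus 3-hour gap → hour 10), data validation can start at hour 10 and finishes at hour 12.
Feature extraction needs all of data validation (finishes hour 12, plus 2-hour gap → hour 14); data ingestion (finishes hour 7). That puts its earliest start at hour 14; it finishes at 14 + 2 = hour 16.
After feature extraction (finishes hour 16), hyperparameter sweep can start at hour 16 and finishes at hour 19.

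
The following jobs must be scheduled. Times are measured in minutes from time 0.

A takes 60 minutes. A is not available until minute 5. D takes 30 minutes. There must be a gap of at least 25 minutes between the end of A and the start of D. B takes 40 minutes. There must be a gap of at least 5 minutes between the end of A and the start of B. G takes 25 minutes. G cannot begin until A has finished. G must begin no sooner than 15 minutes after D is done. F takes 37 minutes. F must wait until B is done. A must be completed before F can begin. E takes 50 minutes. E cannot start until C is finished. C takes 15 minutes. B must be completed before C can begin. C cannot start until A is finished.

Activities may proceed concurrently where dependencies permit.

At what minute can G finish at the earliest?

160

After its own release at minute 5, A can start at minute 5 and finishes at minute 65.
D cannot begin until A (finishes minute 65, plus 25-minute gap → minute 90). It runs from minute 90 to 90 + 30 = minute 120.
G has to wait for A (finishes minute 65); D (finishes minute 120, plus 15-minute gap → minute 135). The latest of these is minute 135, so G runs minute 135 to 135 + 25 = minute 160.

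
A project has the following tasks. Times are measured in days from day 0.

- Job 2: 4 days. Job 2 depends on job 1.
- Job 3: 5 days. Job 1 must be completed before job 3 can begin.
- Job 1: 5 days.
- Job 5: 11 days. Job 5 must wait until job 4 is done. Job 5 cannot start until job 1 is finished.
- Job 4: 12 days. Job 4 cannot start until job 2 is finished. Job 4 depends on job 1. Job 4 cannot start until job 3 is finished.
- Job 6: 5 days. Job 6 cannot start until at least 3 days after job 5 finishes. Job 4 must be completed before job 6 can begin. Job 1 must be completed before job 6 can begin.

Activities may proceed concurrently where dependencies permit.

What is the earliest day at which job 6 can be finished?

Nothing blocks job 1, so it runs from day 0 to day 5.
After job 1 (finishes day 5), job 3 can start at day 5 and finishes at day 10.
Job 2 waits on job 1 (finishes day 5), so it starts at day 5 and finishes at 5 + 4 = day 9.
Job 4 needs all of job 2 (finishes day 9); job 1 (finishes day 5); job 3 (finishes day 10). That puts its earliest start at day 10; it finishes at 10 + 12 = day 22.
Job 5 has to wait for job 4 (finishes day 22); job 1 (finishes day 5). The latest of these is day 22, so job 5 runs day 22 to 22 + 11 = day 33.
Job 6 needs all of job 5 (finishes day 33, plus 3-day gap → day 36); job 4 (finishes day 22); job 1 (finishes day 5). That puts its earliest start at day 36; it finishes at 36 + 5 = day 41.

41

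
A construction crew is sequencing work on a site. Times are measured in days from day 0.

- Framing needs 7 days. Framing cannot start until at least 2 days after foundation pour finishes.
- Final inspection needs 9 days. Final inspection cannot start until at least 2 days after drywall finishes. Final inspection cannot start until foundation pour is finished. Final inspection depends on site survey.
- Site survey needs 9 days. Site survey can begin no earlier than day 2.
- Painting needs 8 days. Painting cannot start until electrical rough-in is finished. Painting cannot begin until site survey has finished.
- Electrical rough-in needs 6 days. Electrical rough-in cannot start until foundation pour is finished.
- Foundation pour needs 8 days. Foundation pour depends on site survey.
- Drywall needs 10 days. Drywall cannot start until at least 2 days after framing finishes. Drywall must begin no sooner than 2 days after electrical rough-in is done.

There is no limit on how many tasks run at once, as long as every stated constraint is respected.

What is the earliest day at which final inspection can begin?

42

Site survey cannot begin until its own release at day 2. It runs from day 2 to 2 + 9 = day 11.
Foundation pour cannot begin until site survey (finishes day 11). It runs from day 11 to 11 + 8 = day 19.
Electrical rough-in waits on foundation pour (finishes day 19), so it starts at day 19 and finishes at 19 + 6 = day 25.
After foundation pour (finishes day 19, plus 2-day gap → day 21), framing can start at day 21 and finishes at day 28.
For drywall: framing (finishes day 28, plus 2-day gap → day 30); electrical rough-in (finishes day 25, plus 2-day gap → day 27). Taking the maximum gives a start of day 30, and it finishes at 30 + 10 = day 40.
Final inspection waits on drywall (finishes day 40, plus 2-day gap → day 42); foundation pour (finishes day 19); site survey (finishes day 11). The latest of these is day 42, which is the earliest final inspection can start.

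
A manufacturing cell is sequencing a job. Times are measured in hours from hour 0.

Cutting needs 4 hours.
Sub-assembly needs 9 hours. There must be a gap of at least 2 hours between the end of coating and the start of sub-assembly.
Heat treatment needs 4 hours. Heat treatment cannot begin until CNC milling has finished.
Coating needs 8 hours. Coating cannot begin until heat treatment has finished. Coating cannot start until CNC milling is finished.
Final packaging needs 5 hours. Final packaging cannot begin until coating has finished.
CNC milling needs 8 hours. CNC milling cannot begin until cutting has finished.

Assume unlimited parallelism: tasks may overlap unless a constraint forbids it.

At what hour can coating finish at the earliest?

Nothing blocks cutting, so it runs from hour 0 to hour 4.
CNC milling cannot begin until cutting (finishes hour 4). It runs from hour 4 to 4 + 8 = hour 12.
Heat treatment cannot begin until CNC milling (finishes hour 12). It runs from hour 12 to 12 + 4 = hour 16.
Coating needs all of heat treatment (finishes hour 16); CNC milling (finishes hour 12). That puts its earliest start at hour 16; it finishes at 16 + 8 = hour 24.

24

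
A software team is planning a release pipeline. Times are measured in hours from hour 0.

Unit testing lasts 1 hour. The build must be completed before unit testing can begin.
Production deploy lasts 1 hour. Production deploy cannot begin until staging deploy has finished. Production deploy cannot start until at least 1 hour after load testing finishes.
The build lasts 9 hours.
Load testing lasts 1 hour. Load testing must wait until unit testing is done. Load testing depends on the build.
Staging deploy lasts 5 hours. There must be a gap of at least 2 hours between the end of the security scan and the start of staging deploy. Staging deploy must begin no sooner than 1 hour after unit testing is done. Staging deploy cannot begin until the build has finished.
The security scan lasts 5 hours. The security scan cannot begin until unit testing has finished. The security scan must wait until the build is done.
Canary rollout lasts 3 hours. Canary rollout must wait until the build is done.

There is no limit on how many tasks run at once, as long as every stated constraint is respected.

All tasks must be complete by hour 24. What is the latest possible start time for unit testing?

Nothing follows production deploy; the deadline of hour 24 is its only limit. It must start by 24 − 1 = hour 23.
Staging deploy must finish before production deploy (must start by hour 23). With a 5-hour duration, staging deploy must start by 23 − 5 = hour 18.
The security scan has to be done before staging deploy (must start by hour 18, minus 2-hour gap → hour 16). That means finishing by hour 16, i.e. starting by 16 − 5 = hour 11.
Load testing must finish before production deploy (must start by hour 23, minus 1-hour gap → hour 22). With a 1-hour duration, load testing must start by 22 − 1 = hour 21.
Unit testing must finish in time for the security scan (must start by hour 11); staging deploy (must start by hour 18, minus 1-hour gap → hour 17); load testing (must start by hour 21). The tightest is hour 11, so unit testing must start by 11 − 1 = hour 10.

10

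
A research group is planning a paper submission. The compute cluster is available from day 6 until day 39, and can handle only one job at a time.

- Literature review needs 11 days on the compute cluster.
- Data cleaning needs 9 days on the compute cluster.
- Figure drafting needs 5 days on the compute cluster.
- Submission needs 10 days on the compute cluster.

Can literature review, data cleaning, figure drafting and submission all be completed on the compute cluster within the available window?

The compute cluster window is 39 − 6 = 33 days.
Running back to back, the jobs need 11 + 9 + 5 + 10 = 35 days on the compute cluster.
Since 35 > 33, they cannot all fit.

No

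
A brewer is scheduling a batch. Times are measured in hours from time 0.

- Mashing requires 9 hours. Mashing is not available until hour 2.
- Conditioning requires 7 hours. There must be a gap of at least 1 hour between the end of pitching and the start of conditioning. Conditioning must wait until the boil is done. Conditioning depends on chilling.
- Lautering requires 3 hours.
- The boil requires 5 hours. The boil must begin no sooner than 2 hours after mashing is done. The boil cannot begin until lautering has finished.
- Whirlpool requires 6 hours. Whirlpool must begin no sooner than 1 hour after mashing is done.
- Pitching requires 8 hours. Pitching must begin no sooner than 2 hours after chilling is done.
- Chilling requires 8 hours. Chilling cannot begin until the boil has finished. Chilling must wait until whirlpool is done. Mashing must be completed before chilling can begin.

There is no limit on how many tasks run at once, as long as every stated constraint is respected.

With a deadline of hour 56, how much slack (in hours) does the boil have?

Lautering can start immediately at hour 0; it finishes at hour 3.
After its own release at hour 2, mashing can start at hour 2 and finishes at hour 11.
For the boil: mashing (finishes hour 11, plus 2-hour gap → hour 13); lautering (finishes hour 3). Taking the maximum gives a start of hour 13, and it finishes at 13 + 5 = hour 18.

Working backward from the deadline:
To finish by hour 56, conditioning (duration 7) must start no later than hour 49.
Since conditioning (must start by hour 49, minus 1-hour gap → hour 48) depends on it, pitching must finish by hour 48. Backing off its 8-hour duration gives a latest start of hour 40.
Chilling has several dependents: pitching (must start by hour 40, minus 2-hour gap → hour 38); conditioning (must start by hour 49). The earliest of those limits is hour 38, so chilling must start by 38 − 8 = hour 30.
The boil feeds chilling (must start by hour 30); conditioning (must start by hour 49). Taking the minimum, the boil must finish by hour 30 and start by 30 − 5 = hour 25.
So the boil can start as early as hour 13 and as late as hour 25, giving 25 − 13 = 12 hours of slack.

12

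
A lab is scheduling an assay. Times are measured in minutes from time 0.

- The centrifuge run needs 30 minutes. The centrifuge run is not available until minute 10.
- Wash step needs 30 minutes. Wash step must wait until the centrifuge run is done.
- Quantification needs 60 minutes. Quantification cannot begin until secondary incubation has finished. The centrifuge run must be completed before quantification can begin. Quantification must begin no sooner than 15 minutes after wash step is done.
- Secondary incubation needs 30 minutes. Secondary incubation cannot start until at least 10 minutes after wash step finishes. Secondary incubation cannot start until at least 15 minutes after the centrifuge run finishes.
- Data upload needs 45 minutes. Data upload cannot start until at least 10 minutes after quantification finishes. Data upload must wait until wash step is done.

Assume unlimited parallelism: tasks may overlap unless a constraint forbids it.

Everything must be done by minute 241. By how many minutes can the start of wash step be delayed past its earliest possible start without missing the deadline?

The centrifuge run waits on its own release at minute 10, so it starts at minute 10 and finishes at 10 + 30 = minute 40.
After the centrifuge run (finishes minute 40), wash step can start at minute 40 and finishes at minute 70.

Working backward from the deadline:
Data upload must finish by minute 241; it takes 45 minutes, so it must start by 241 − 45 = minute 196.
Quantification feeds into data upload (must start by minute 196, minus 10-minute gap → minute 186); so quantification must finish by minute 186 and therefore start by minute 126.
Secondary incubation feeds into quantification (must start by minute 126); so secondary incubation must finish by minute 126 and therefore start by minute 96.
Wash step feeds secondary incubation (must start by minute 96, minus 10-minute gap → minute 86); quantification (must start by minute 126, minus 15-minute gap → minute 111); data upload (must start by minute 196). Taking the minimum, wash step must finish by minute 86 and start by 86 − 30 = minute 56.
So wash step can start as early as minute 40 and as late as minute 56, giving 56 − 40 = 16 minutes of slack.

16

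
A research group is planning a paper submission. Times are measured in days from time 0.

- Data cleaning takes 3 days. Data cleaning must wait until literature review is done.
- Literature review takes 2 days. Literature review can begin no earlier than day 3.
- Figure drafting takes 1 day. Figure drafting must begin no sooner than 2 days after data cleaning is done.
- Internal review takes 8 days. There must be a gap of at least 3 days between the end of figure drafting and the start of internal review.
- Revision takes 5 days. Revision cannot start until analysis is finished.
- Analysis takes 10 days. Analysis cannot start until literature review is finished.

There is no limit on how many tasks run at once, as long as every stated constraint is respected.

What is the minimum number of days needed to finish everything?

Literature review waits on its own release at day 3, so it starts at day 3 and finishes at 3 + 2 = day 5.
After literature review (finishes day 5), analysis can start at day 5 and finishes at day 15.
After analysis (finishes day 15), revision can start at day 15 and finishes at day 20.
Data cleaning cannot begin until literature review (finishes day 5). It runs from day 5 to 5 + 3 = day 8.
After data cleaning (finishes day 8, plus 2-day gap → day 10), figure drafting can start at day 10 and finishes at day 11.
After figure drafting (finishes day 11, plus 3-day gap → day 14), internal review can start at day 14 and finishes at day 22.
All tasks are finished once the last one completes. Finish times: Literature review at 5, Data cleaning at 8, Analysis at 15, Figure drafting at 11, Internal review at 22, Revision at 20. The latest is day 22.

22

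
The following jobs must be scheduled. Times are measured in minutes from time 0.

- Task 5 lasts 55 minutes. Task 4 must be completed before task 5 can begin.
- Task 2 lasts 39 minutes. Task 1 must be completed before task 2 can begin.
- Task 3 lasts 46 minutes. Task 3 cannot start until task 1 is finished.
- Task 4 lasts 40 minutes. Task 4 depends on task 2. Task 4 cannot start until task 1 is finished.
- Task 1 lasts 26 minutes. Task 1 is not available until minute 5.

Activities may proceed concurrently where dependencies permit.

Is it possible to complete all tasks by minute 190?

Yes

After its own release at minute 5, task 1 can start at minute 5 and finishes at minute 31.
Task 3 cannot begin until task 1 (finishes minute 31). It runs from minute 31 to 31 + 46 = minute 77.
Task 2 cannot begin until task 1 (finishes minute 31). It runs from minute 31 to 31 + 39 = minute 70.
Task 4 needs all of task 2 (finishes minute 70); task 1 (finishes minute 31). That puts its earliest start at minute 70; it finishes at 70 + 40 = minute 110.
Task 5 cannot begin until task 4 (finishes minute 110). It runs from minute 110 to 110 + 55 = minute 165.
Every task is finished by minute 165, which is no later than the deadline of 190, so the schedule is feasible.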